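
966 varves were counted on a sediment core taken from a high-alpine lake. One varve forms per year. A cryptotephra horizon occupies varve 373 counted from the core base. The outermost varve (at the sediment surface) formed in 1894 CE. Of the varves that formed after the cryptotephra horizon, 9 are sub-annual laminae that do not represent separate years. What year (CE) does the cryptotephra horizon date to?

1310 CE

Between varve 373 and the sediment surface there are 966 − 373 = 593 varves.
Excluding 9 false varves: 593 − 9 = 584.
Counting back 584 years from 1894 CE places the cryptotephra horizon in 1894 − 584 = 1310 CE.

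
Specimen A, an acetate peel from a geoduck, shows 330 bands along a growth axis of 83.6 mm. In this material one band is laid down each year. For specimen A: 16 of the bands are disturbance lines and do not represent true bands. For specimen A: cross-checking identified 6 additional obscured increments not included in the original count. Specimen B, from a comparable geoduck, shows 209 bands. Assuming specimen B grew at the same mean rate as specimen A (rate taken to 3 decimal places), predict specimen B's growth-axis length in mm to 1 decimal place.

Specimen A: correcting the raw count gives 330 − 16 + 6 = 320 true bands.
A: 83.6 mm over 320 years gives 83.6 / 320 ≈ 0.261 mm per year.
For B, 0.261 mm/year × 209 years = 54.5 mm.

54.5 mm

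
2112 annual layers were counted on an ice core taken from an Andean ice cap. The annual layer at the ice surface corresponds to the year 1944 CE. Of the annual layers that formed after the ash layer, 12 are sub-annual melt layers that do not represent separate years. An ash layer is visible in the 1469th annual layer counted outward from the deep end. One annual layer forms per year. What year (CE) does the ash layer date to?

The ash layer sits at annual layer 1469 from the deep end, so 2112 − 1469 = 643 annual layers formed after it.
Excluding 12 false annual layers: 643 − 12 = 631.
Counting back 631 years from 1944 CE places the ash layer in 1944 − 631 = 1313 CE.

1313 CE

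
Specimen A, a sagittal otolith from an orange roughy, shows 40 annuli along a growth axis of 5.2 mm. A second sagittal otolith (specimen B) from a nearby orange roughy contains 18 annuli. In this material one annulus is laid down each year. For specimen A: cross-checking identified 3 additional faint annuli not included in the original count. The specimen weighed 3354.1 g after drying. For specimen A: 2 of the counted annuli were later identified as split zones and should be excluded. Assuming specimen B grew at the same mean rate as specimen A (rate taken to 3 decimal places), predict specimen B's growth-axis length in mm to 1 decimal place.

2.3 mm

Specimen A: true annulus count = 40 − 2 + 3 = 41.
A: Extension rate ≈ 5.2 / 41 = 0.127 mm/yr.
For B, 0.127 mm/year × 18 years = 2.3 mm.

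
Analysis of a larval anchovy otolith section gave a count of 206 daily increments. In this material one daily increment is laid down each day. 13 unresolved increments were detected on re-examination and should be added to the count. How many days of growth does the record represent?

219 d

Correcting the raw count gives 206 + 13 = 219 true daily increments.
At one daily increment per day, that is 219 days.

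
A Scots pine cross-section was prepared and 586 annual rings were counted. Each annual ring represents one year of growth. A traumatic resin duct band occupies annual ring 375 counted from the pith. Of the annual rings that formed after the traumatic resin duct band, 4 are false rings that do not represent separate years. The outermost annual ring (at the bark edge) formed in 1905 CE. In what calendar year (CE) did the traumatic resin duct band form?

The traumatic resin duct band sits at annual ring 375 from the pith, so 586 − 375 = 211 annual rings formed after it.
Removing the 4 false annual rings leaves 211 − 4 = 207 true annual rings beyond the traumatic resin duct band.
Counting back 207 years from 1905 CE places the traumatic resin duct band in 1905 − 207 = 1698 CE.

1698 CE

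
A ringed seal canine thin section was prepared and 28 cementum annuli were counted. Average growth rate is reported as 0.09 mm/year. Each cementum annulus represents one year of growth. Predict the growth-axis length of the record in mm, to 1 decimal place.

2.5 mm

28 years of growth are recorded.
Predicted length = 0.09 mm/year × 28 years = 2.5 mm.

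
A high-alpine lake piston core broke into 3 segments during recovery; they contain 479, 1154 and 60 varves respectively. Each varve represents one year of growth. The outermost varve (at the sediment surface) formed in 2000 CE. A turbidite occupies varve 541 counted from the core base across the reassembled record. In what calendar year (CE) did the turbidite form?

848 CE

Total varves = 479 + 1154 + 60 = 1693.
1693 − 541 = 1152 varves lie beyond the turbidite toward the sediment surface.
2000 − 1152 = 848 CE.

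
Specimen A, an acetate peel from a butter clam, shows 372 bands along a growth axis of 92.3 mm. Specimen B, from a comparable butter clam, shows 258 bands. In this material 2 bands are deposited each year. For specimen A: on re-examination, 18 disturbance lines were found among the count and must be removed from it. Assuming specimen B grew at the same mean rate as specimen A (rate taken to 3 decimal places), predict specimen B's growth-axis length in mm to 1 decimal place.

67.2 mm

Specimen A: correcting the raw count gives 372 − 18 = 354 true bands.
Specimen A: 354 bands at 2 per year is 354 / 2 = 177 years.
A: Extension rate ≈ 92.3 / 177 = 0.521 mm/year.
Specimen B: 258 bands at 2 per year is 258 / 2 = 129 years. For B, 0.521 mm/year × 129 years = 67.2 mm.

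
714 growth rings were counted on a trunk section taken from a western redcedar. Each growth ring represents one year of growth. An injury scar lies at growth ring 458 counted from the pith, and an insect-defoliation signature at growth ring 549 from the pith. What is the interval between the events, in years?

Separation: 549 − 458 = 91 growth rings.
That is 91 years at one growth ring per year.

91 years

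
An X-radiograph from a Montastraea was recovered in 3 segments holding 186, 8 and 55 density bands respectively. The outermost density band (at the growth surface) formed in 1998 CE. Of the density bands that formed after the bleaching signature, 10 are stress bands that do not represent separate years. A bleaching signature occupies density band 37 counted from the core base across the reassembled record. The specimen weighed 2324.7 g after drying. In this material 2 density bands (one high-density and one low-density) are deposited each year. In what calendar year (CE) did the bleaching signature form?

1897 CE

Total density bands = 186 + 8 + 55 = 249.
The bleaching signature sits at density band 37 from the core base, so 249 − 37 = 212 density bands formed after it.
212 − 10 false = 202 true density bands after the bleaching signature.
202 density bands at 2 per year is 202 / 2 = 101 years.
Counting back 101 years from 1998 CE places the bleaching signature in 1998 − 101 = 1897 CE.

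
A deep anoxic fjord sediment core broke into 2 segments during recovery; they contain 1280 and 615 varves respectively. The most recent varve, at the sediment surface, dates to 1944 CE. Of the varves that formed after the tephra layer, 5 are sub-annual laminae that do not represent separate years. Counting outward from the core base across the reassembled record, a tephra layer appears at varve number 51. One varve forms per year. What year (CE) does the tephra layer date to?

105 CE

Total varves = 1280 + 615 = 1895.
The tephra layer sits at varve 51 from the core base, so 1895 − 51 = 1844 varves formed after it.
Removing the 5 false varves leaves 1844 − 5 = 1839 true varves beyond the tephra layer.
Counting back 1839 years from 1944 CE places the tephra layer in 1944 − 1839 = 105 CE.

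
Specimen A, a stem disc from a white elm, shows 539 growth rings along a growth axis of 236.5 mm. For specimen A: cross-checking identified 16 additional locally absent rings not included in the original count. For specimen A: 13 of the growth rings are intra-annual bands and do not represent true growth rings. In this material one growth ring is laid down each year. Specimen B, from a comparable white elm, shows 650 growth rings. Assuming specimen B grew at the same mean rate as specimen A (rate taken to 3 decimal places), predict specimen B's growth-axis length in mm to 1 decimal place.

Specimen A: after corrections the count is 539 − 13 + 16 = 542 growth rings.
A: Extension rate ≈ 236.5 / 542 = 0.436 mm/yr.
B's length ≈ 0.436 × 650 = 283.4 mm.

283.4 mm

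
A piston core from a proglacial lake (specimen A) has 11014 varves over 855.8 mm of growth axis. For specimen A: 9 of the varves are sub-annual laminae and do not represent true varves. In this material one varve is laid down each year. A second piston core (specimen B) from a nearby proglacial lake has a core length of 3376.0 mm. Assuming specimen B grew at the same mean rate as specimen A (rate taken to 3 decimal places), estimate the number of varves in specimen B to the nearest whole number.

Specimen A: after corrections the count is 11014 − 9 = 11005 varves.
A: Extension rate ≈ 855.8 / 11005 = 0.078 mm per year.
Specimen B: 3376.0 mm / 0.078 mm per year = 43282.05 years ≈ 43282 varves.

43282 varves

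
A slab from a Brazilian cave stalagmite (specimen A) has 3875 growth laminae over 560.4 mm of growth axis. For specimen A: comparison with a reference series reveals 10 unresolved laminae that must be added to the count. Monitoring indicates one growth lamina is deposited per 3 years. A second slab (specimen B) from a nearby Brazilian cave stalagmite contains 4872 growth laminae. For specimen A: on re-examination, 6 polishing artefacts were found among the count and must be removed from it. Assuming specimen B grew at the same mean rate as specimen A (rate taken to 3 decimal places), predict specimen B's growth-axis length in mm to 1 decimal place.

701.6 mm

Specimen A: correcting the raw count gives 3875 − 6 + 10 = 3879 true growth laminae.
Specimen A: at 3 years per growth lamina, 3879 × 3 = 11637 years.
A: 560.4 mm over 11637 years gives 560.4 / 11637 ≈ 0.048 mm per year.
Specimen B: 4872 growth laminae at 3 years each span 4872 × 3 = 14616 years. Length of B = 0.048 × 14616 = 701.6 mm.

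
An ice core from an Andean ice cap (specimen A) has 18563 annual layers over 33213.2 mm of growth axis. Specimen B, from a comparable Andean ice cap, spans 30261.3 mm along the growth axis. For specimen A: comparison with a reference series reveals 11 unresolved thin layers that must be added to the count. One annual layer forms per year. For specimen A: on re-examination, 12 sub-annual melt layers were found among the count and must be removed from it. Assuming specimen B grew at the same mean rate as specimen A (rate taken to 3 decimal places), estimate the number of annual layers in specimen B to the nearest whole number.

Specimen A: adjusted count: 18563 − 12 + 11 = 18562 annual layers.
A: Extension rate ≈ 33213.2 / 18562 = 1.789 mm/year.
B spans 30261.3 / 1.789 = 16915.20 years ≈ 16915 annual layers.

16915 annual layers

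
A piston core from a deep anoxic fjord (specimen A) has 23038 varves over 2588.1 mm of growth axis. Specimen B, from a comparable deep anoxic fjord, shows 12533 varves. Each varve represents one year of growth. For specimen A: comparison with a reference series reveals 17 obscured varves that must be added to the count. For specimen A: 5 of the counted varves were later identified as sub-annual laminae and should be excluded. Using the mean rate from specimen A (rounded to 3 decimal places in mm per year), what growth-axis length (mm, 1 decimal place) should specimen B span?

Specimen A: adjusted count: 23038 − 5 + 17 = 23050 varves.
A: Mean rate = 2588.1 mm / 23050 years ≈ 0.112 mm/year.
Length of B = 0.112 × 12533 = 1403.7 mm.

1403.7 mm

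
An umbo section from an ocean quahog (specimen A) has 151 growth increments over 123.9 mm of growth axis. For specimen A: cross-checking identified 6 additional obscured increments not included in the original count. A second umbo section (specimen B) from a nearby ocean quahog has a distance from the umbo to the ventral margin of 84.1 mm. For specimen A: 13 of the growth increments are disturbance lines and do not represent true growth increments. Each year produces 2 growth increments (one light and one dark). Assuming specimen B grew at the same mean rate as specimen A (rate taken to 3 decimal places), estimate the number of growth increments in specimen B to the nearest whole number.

98 growth increments

Specimen A: true growth increment count = 151 − 13 + 6 = 144.
Specimen A: with 2 growth increments per year, 144 / 2 = 72 years.
A: 123.9 mm over 72 years gives 123.9 / 72 ≈ 1.721 mm per year.
For B, 84.1 / 1.721 = 48.87 years; at 2 growth increments per year that is 48.87 × 2 ≈ 98 growth increments.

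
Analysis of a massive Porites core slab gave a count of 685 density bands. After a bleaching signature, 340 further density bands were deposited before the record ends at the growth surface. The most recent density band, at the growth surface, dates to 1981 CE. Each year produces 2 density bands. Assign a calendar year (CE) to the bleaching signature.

340 density bands post-date the bleaching signature.
340 density bands at 2 per year is 340 / 2 = 170 years.
1981 − 170 = 1811 CE.

1811 CE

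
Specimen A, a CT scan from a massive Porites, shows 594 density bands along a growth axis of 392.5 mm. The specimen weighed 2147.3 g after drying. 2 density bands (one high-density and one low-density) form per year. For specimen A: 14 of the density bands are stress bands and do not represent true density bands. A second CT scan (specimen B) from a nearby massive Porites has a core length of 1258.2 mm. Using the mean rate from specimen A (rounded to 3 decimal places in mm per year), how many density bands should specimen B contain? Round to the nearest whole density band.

1860 density bands

Specimen A: correcting the raw count gives 594 − 14 = 580 true density bands.
Specimen A: dividing by 2 density bands per year: 580 / 2 = 290 years.
A: Extension rate ≈ 392.5 / 290 = 1.353 mm per year.
B spans 1258.2 / 1.353 = 929.93 years; at 2 density bands per year that is 929.93 × 2 ≈ 1860 density bands.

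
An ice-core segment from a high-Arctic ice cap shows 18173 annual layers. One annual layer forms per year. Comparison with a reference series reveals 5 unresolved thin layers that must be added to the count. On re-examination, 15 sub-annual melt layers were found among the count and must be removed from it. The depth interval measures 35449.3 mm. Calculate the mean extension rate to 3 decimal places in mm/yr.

1.952 mm/yr

Correcting the raw count gives 18173 − 15 + 5 = 18163 true annual layers.
Extension rate ≈ 35449.3 / 18163 = 1.952 mm/yr.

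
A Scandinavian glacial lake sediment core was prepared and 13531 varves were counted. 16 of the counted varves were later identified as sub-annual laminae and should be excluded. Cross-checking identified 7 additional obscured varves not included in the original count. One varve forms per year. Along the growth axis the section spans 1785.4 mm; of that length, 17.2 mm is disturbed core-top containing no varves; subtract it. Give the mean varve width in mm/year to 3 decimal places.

0.131 mm/year

Adjusted count: 13531 − 16 + 7 = 13522 varves.
Removing the 17.2 mm offcut leaves 1785.4 − 17.2 = 1768.2 mm.
Mean rate = 1768.2 mm / 13522 years ≈ 0.131 mm/year.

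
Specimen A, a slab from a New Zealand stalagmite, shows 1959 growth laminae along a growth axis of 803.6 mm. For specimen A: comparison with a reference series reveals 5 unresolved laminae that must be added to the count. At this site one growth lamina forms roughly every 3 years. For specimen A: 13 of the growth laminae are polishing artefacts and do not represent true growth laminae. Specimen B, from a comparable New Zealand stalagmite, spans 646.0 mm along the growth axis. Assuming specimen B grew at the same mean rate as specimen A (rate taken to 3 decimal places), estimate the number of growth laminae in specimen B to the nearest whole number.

1572 growth laminae

Specimen A: adjusted count: 1959 − 13 + 5 = 1951 growth laminae.
Specimen A: multiplying by 3 years per growth lamina: 1951 × 3 = 5853 years.
A: Mean rate = 803.6 mm / 5853 years ≈ 0.137 mm/year.
For B, 646.0 / 0.137 = 4715.33 years; at 3 years per growth lamina that is 4715.33 / 3 ≈ 1572 growth laminae.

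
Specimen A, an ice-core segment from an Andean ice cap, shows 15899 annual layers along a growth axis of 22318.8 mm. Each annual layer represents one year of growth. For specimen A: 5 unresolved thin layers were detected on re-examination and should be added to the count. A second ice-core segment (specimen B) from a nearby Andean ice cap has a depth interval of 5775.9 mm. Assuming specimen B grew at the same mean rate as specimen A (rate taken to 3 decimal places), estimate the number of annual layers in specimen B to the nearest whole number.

Specimen A: adjusted count: 15899 + 5 = 15904 annual layers.
A: Mean rate = 22318.8 mm / 15904 years ≈ 1.403 mm per year.
Specimen B: 5775.9 mm / 1.403 mm per year = 4116.82 years ≈ 4117 annual layers.

4117 annual layers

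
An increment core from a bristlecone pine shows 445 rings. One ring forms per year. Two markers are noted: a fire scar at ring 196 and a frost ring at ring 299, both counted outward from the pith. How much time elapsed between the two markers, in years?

Separation: 299 − 196 = 103 rings.
That is 103 years at one ring per year.

103 years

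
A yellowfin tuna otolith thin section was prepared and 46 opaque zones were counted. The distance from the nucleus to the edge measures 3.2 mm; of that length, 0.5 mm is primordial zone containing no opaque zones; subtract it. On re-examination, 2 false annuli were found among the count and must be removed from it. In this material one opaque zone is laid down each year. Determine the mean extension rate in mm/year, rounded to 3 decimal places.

0.061 mm/year

Adjusted count: 46 − 2 = 44 opaque zones.
The growth record spans 3.2 − 0.5 = 2.7 mm.
2.7 mm over 44 years gives 2.7 / 44 ≈ 0.061 mm/year.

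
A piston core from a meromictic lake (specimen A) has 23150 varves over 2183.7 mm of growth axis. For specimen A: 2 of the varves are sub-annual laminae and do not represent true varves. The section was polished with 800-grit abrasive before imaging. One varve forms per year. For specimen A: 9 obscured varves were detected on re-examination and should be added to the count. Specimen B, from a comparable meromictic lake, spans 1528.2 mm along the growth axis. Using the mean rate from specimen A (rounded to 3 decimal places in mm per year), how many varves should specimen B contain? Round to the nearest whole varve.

16257 varves

Specimen A: after corrections the count is 23150 − 2 + 9 = 23157 varves.
A: 2183.7 mm over 23157 years gives 2183.7 / 23157 ≈ 0.094 mm/yr.
Specimen B: 1528.2 mm / 0.094 mm per year = 16257.45 years ≈ 16257 varves.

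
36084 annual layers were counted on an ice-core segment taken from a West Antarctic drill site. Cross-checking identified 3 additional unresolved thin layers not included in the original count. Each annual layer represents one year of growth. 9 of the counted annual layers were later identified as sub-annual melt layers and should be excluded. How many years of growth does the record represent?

36078 years

True annual layer count = 36084 − 9 + 3 = 36078.
At one annual layer per year, that is 36078 years.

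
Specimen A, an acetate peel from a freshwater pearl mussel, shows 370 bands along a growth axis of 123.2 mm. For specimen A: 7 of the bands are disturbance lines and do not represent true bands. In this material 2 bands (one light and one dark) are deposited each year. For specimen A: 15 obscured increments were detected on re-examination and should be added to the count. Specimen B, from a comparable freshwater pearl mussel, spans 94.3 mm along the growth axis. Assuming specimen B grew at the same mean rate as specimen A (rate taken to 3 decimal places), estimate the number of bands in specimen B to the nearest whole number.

289 bands

Specimen A: correcting the raw count gives 370 − 7 + 15 = 378 true bands.
Specimen A: with 2 bands per year, 378 / 2 = 189 years.
A: Extension rate ≈ 123.2 / 189 = 0.652 mm/yr.
B spans 94.3 / 0.652 = 144.63 years; at 2 bands per year that is 144.63 × 2 ≈ 289 bands.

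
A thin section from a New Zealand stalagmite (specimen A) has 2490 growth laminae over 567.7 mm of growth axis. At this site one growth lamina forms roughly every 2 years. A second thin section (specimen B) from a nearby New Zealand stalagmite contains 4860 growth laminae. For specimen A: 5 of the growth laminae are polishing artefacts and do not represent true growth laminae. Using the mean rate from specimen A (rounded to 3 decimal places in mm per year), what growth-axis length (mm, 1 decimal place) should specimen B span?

1108.1 mm

Specimen A: true growth lamina count = 2490 − 5 = 2485.
Specimen A: at 2 years per growth lamina, 2485 × 2 = 4970 years.
A: Extension rate ≈ 567.7 / 4970 = 0.114 mm per year.
Specimen B: at 2 years per growth lamina, 4860 × 2 = 9720 years. Length of B = 0.114 × 9720 = 1108.1 mm.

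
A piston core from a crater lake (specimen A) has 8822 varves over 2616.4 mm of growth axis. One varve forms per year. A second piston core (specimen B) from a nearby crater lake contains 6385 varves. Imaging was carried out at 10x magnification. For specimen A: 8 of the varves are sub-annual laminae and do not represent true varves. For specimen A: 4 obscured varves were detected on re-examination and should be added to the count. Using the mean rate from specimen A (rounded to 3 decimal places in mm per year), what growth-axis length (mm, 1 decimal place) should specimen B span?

Specimen A: correcting the raw count gives 8822 − 8 + 4 = 8818 true varves.
A: 2616.4 mm over 8818 years gives 2616.4 / 8818 ≈ 0.297 mm per year.
B's length ≈ 0.297 × 6385 = 1896.3 mm.

1896.3 mm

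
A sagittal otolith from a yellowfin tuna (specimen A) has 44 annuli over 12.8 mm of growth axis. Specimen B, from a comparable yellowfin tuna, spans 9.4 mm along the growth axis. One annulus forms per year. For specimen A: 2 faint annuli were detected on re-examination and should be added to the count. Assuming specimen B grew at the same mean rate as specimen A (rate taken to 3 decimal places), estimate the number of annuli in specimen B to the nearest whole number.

34 annuli

Specimen A: correcting the raw count gives 44 + 2 = 46 true annuli.
A: Mean rate = 12.8 mm / 46 years ≈ 0.278 mm/yr.
Specimen B: 9.4 mm / 0.278 mm per year = 33.81 years ≈ 34 annuli.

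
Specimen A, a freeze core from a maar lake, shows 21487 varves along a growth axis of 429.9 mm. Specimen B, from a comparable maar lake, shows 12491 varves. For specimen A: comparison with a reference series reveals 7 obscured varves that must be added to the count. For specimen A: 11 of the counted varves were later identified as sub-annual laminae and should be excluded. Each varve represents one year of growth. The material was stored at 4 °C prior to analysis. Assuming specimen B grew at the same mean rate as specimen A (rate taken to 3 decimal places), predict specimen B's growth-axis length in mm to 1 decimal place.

249.8 mm

Specimen A: adjusted count: 21487 − 11 + 7 = 21483 varves.
A: Extension rate ≈ 429.9 / 21483 = 0.020 mm/yr.
B's length ≈ 0.020 × 12491 = 249.8 mm.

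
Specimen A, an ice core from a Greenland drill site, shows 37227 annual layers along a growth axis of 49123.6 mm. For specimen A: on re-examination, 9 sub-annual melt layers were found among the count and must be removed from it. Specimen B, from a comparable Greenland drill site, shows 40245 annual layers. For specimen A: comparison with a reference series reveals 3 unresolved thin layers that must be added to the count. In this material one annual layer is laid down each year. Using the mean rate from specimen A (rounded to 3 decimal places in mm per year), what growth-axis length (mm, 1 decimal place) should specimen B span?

Specimen A: after corrections the count is 37227 − 9 + 3 = 37221 annual layers.
A: Mean rate = 49123.6 mm / 37221 years ≈ 1.320 mm/year.
For B, 1.320 mm/year × 40245 years = 53123.4 mm.

53123.4 mm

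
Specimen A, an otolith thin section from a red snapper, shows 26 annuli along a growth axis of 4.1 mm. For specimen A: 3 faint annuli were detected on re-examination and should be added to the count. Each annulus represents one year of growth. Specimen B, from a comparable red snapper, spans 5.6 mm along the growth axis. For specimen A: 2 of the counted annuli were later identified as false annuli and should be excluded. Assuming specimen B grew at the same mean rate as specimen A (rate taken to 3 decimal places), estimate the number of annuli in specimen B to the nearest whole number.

37 annuli

Specimen A: adjusted count: 26 − 2 + 3 = 27 annuli.
A: 4.1 mm over 27 years gives 4.1 / 27 ≈ 0.152 mm/year.
For B, 5.6 / 0.152 = 36.84 years ≈ 37 annuli.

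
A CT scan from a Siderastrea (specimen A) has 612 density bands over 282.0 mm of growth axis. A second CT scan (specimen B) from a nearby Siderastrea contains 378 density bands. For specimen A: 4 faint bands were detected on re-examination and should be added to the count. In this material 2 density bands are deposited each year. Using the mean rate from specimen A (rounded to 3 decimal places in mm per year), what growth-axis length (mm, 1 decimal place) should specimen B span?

Specimen A: after corrections the count is 612 + 4 = 616 density bands.
Specimen A: 616 density bands at 2 per year is 616 / 2 = 308 years.
A: Extension rate ≈ 282.0 / 308 = 0.916 mm/yr.
Specimen B: with 2 density bands per year, 378 / 2 = 189 years. For B, 0.916 mm/year × 189 years = 173.1 mm.

173.1 mm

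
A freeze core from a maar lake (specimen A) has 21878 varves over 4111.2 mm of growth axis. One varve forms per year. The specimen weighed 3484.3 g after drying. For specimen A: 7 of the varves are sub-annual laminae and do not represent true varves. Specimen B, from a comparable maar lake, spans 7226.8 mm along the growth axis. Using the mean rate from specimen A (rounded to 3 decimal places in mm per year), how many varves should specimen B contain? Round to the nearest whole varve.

38440 varves

Specimen A: after corrections the count is 21878 − 7 = 21871 varves.
A: 4111.2 mm over 21871 years gives 4111.2 / 21871 ≈ 0.188 mm per year.
Specimen B: 7226.8 mm / 0.188 mm per year = 38440.43 years ≈ 38440 varves.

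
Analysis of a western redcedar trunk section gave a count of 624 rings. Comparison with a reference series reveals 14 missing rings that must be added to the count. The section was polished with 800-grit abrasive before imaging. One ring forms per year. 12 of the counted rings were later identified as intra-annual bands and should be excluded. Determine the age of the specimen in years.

626 years

Adjusted count: 624 − 12 + 14 = 626 rings.
With a one-to-one ring periodicity this is 626 years.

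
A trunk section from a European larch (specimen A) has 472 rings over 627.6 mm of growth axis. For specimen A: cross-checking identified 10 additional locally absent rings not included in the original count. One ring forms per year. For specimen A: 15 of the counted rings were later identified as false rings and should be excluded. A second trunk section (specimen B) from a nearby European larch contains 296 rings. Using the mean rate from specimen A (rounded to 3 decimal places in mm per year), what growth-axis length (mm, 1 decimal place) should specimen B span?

397.8 mm

Specimen A: correcting the raw count gives 472 − 15 + 10 = 467 true rings.
A: 627.6 mm over 467 years gives 627.6 / 467 ≈ 1.344 mm/yr.
B's length ≈ 1.344 × 296 = 397.8 mm.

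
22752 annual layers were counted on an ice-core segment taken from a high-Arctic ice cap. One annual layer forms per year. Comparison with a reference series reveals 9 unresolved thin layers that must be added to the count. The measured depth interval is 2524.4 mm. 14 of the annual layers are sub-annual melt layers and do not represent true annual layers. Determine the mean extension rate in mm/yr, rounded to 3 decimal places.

0.111 mm/yr

After corrections the count is 22752 − 14 + 9 = 22747 annual layers.
Extension rate ≈ 2524.4 / 22747 = 0.111 mm/yr.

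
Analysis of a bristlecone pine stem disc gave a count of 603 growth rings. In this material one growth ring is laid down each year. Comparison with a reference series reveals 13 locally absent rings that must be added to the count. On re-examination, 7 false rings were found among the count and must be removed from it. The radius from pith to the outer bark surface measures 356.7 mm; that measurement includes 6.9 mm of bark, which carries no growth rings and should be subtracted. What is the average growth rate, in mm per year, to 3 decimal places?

0.574 mm per year

Correcting the raw count gives 603 − 7 + 13 = 609 true growth rings.
The growth record spans 356.7 − 6.9 = 349.8 mm.
Mean rate = 349.8 mm / 609 years ≈ 0.574 mm per year.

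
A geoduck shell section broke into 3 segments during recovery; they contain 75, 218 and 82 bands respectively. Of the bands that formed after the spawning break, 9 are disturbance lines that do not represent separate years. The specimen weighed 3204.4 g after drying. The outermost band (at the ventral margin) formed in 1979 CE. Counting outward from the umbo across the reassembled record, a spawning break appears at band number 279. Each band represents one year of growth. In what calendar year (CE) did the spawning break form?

Total bands = 75 + 218 + 82 = 375.
Between band 279 and the ventral margin there are 375 − 279 = 96 bands.
Removing the 9 false bands leaves 96 − 9 = 87 true bands beyond the spawning break.
Counting back 87 years from 1979 CE places the spawning break in 1979 − 87 = 1892 CE.

1892 CE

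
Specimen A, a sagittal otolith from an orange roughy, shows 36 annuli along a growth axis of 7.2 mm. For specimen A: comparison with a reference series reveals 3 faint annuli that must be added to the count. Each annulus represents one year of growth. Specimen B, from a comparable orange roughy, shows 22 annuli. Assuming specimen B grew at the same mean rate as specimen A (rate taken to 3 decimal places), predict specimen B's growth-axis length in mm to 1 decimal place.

Specimen A: true annulus count = 36 + 3 = 39.
A: Extension rate ≈ 7.2 / 39 = 0.185 mm/yr.
B's length ≈ 0.185 × 22 = 4.1 mm.

4.1 mm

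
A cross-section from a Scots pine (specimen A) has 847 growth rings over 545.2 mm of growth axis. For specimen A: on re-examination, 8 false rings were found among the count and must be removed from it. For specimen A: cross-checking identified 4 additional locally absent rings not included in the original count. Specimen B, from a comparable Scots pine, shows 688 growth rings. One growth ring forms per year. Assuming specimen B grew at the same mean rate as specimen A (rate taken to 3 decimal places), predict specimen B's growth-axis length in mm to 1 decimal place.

Specimen A: adjusted count: 847 − 8 + 4 = 843 growth rings.
A: Mean rate = 545.2 mm / 843 years ≈ 0.647 mm per year.
B's length ≈ 0.647 × 688 = 445.1 mm.

445.1 mm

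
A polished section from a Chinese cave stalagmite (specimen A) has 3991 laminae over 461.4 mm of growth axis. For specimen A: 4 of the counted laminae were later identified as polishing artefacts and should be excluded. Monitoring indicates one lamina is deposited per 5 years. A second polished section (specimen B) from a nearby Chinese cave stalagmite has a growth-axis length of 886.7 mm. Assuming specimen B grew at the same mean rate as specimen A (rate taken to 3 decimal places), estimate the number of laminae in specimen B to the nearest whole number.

Specimen A: after corrections the count is 3991 − 4 = 3987 laminae.
Specimen A: at 5 years per lamina, 3987 × 5 = 19935 years.
A: Mean rate = 461.4 mm / 19935 years ≈ 0.023 mm/yr.
For B, 886.7 / 0.023 = 38552.17 years; at 5 years per lamina that is 38552.17 / 5 ≈ 7710 laminae.

7710 laminae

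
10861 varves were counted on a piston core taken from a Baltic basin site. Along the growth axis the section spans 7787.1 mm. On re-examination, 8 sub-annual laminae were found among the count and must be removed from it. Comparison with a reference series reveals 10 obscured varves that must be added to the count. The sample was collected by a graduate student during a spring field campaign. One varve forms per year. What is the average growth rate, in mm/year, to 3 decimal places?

Adjusted count: 10861 − 8 + 10 = 10863 varves.
7787.1 mm over 10863 years gives 7787.1 / 10863 ≈ 0.717 mm/year.

0.717 mm/year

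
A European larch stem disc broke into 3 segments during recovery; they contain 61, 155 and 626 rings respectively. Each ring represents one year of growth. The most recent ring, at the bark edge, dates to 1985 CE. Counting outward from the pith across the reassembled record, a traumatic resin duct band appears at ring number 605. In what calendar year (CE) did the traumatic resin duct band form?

Total rings = 61 + 155 + 626 = 842.
842 − 605 = 237 rings lie beyond the traumatic resin duct band toward the bark edge.
Counting back 237 years from 1985 CE places the traumatic resin duct band in 1985 − 237 = 1748 CE.

1748 CE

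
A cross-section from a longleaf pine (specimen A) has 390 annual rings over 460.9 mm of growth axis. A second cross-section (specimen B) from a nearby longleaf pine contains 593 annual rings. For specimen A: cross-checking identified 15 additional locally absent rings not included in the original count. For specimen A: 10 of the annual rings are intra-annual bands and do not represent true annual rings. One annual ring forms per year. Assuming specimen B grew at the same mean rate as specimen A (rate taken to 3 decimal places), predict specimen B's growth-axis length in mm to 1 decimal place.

692.0 mm

Specimen A: after corrections the count is 390 − 10 + 15 = 395 annual rings.
A: Extension rate ≈ 460.9 / 395 = 1.167 mm/yr.
Length of B = 1.167 × 593 = 692.0 mm.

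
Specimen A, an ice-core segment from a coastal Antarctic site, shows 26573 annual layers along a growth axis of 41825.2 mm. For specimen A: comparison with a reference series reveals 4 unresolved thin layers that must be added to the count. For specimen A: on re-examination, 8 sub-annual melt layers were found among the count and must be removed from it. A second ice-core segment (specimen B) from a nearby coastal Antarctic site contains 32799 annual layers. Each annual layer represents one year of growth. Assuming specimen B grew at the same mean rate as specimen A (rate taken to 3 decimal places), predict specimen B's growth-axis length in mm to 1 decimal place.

51625.6 mm

Specimen A: correcting the raw count gives 26573 − 8 + 4 = 26569 true annual layers.
A: 41825.2 mm over 26569 years gives 41825.2 / 26569 ≈ 1.574 mm/yr.
Length of B = 1.574 × 32799 = 51625.6 mm.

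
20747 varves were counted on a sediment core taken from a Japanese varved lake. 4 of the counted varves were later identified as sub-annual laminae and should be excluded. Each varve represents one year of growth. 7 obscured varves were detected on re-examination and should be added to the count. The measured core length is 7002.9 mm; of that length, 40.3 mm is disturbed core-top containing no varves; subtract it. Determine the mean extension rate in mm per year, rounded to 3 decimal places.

Correcting the raw count gives 20747 − 4 + 7 = 20750 true varves.
Net length = 7002.9 − 40.3 = 6962.6 mm.
Extension rate ≈ 6962.6 / 20750 = 0.336 mm per year.

0.336 mm per year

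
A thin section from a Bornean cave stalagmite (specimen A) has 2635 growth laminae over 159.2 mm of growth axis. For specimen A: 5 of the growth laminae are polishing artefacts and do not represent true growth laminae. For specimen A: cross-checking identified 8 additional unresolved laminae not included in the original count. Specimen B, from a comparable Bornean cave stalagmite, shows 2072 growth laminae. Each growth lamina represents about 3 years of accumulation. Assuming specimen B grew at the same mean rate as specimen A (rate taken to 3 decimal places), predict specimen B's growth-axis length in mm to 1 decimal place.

Specimen A: adjusted count: 2635 − 5 + 8 = 2638 growth laminae.
Specimen A: multiplying by 3 years per growth lamina: 2638 × 3 = 7914 years.
A: Extension rate ≈ 159.2 / 7914 = 0.020 mm/yr.
Specimen B: at 3 years per growth lamina, 2072 × 3 = 6216 years. For B, 0.020 mm/year × 6216 years = 124.3 mm.

124.3 mm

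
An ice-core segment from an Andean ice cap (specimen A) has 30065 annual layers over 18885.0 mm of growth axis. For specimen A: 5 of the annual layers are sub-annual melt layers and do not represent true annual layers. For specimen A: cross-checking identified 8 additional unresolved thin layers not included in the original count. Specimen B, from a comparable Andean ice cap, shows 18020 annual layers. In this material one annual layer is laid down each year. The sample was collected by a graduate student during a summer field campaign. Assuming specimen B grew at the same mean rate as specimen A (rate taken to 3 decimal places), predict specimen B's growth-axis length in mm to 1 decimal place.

11316.6 mm

Specimen A: adjusted count: 30065 − 5 + 8 = 30068 annual layers.
A: Extension rate ≈ 18885.0 / 30068 = 0.628 mm per year.
B's length ≈ 0.628 × 18020 = 11316.6 mm.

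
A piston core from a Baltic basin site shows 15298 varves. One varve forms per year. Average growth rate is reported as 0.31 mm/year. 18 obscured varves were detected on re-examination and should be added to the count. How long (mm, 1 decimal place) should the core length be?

4748.0 mm

Adjusted count: 15298 + 18 = 15316 varves.
Predicted length = 0.31 mm/year × 15316 years = 4748.0 mm.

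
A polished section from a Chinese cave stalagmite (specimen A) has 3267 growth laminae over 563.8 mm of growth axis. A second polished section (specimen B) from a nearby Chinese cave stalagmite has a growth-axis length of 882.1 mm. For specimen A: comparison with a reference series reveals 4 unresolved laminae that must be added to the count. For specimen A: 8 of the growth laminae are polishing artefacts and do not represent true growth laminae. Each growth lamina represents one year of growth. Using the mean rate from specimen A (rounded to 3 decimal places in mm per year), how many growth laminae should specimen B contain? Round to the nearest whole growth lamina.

Specimen A: after corrections the count is 3267 − 8 + 4 = 3263 growth laminae.
A: Extension rate ≈ 563.8 / 3263 = 0.173 mm per year.
For B, 882.1 / 0.173 = 5098.84 years ≈ 5099 growth laminae.

5099 growth laminae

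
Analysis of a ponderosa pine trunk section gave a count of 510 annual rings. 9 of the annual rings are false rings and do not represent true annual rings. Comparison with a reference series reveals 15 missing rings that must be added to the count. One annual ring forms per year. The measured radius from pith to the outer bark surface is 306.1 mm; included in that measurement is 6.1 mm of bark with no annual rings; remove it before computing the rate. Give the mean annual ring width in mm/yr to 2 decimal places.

True annual ring count = 510 − 9 + 15 = 516.
Net length = 306.1 − 6.1 = 300.0 mm.
Extension rate ≈ 300.0 / 516 = 0.58 mm/yr.

0.58 mm/yr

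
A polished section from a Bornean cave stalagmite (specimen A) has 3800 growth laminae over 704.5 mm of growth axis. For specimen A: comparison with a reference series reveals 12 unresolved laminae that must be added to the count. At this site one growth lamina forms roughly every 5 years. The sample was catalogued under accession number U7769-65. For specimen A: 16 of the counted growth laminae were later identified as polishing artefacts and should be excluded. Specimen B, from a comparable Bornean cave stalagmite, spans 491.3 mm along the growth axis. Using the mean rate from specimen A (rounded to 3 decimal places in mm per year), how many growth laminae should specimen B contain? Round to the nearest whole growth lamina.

2656 growth laminae

Specimen A: adjusted count: 3800 − 16 + 12 = 3796 growth laminae.
Specimen A: multiplying by 5 years per growth lamina: 3796 × 5 = 18980 years.
A: Mean rate = 704.5 mm / 18980 years ≈ 0.037 mm/year.
B spans 491.3 / 0.037 = 13278.38 years; at 5 years per growth lamina that is 13278.38 / 5 ≈ 2656 growth laminae.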